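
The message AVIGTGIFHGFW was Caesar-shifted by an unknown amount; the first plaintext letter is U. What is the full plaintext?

From the crib: A(0)−U(20)=-20≡6, so the shift is 6.
Subtract 6 from each ciphertext letter:
A(0): 0−6=-6≡20 → U
V(21): 21−6=15 → P
I(8): 8−6=2 → C
G(6): 6−6=0 → A
T(19): 19−6=13 → N
G(6): 6−6=0 → A
I(8): 8−6=2 → C
F(5): 5−6=-1≡25 → Z
H(7): 7−6=1 → B
G(6): 6−6=0 → A
F(5): 5−6=-1≡25 → Z
W(22): 22−6=16 → Q

UPCANACZBAZQ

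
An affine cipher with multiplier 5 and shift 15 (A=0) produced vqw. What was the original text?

wvr

The inverse of 5 mod 26 is 21, since 5·21=105≡1. Apply D(y)=21·(y−15) mod 26:
v(21): 21·(21−15)=126≡22 → w
q(16): 21·(16−15)=21 → v
w(22): 21·(22−15)=147≡17 → r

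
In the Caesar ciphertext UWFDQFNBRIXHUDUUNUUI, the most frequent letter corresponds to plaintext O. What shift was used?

The most frequent ciphertext letter is U (appears 6 times).
U is position 20; O is position 14.
Shift = 6.

6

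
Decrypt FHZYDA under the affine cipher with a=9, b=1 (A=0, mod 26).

The inverse of 9 mod 26 is 3, since 9·3=27≡1. Apply D(y)=3·(y−1) mod 26:
F(5): 3·(5−1)=12 → M
H(7): 3·(7−1)=18 → S
Z(25): 3·(25−1)=72≡20 → U
Y(24): 3·(24−1)=69≡17 → R
D(3): 3·(3−1)=6 → G
A(0): 3·(0−1)=-3≡23 → X

MSURGX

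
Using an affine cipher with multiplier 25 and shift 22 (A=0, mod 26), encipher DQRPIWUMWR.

D(3): 25·3+22=97≡19 → T
Q(16): 25·16+22=422≡6 → G
R(17): 25·17+22=447≡5 → F
P(15): 25·15+22=397≡7 → H
I(8): 25·8+22=222≡14 → O
W(22): 25·22+22=572≡0 → A
U(20): 25·20+22=522≡2 → C
M(12): 25·12+22=322≡10 → K
W(22): 25·22+22=572≡0 → A
R(17): 25·17+22=447≡5 → F

TGFHOACKAF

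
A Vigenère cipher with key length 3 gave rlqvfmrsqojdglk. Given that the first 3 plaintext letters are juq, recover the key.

ira

Subtract each crib letter from the matching ciphertext letter (mod 26):
r(17)−j(9)=8 → i
l(11)−u(20)=-9≡17 → r
q(16)−q(16)=0 → a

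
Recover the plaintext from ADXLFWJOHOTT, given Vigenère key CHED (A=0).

Repeat the key across the ciphertext: CHEDCHEDCHED
A(0)−C(2): -2≡24 → Y
D(3)−H(7): -4≡22 → W
X(23)−E(4): 19 → T
L(11)−D(3): 8 → I
F(5)−C(2): 3 → D
W(22)−H(7): 15 → P
J(9)−E(4): 5 → F
O(14)−D(3): 11 → L
H(7)−C(2): 5 → F
O(14)−H(7): 7 → H
T(19)−E(4): 15 → P
T(19)−D(3): 16 → Q

YWTIDPFLFHPQ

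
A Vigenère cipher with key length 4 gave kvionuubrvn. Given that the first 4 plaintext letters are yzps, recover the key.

Subtract each crib letter from the matching ciphertext letter (mod 26):
k(10)−y(24)=-14≡12 → m
v(21)−z(25)=-4≡22 → w
i(8)−p(15)=-7≡19 → t
o(14)−s(18)=-4≡22 → w

mwtw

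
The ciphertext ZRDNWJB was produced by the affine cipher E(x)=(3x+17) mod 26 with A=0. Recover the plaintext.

The inverse of 3 mod 26 is 9, since 3·9=27≡1. Apply D(y)=9·(y−17) mod 26:
Z(25): 9·(25−17)=72≡20 → U
R(17): 9·(17−17)=0 → A
D(3): 9·(3−17)=-126≡4 → E
N(13): 9·(13−17)=-36≡16 → Q
W(22): 9·(22−17)=45≡19 → T
J(9): 9·(9−17)=-72≡6 → G
B(1): 9·(1−17)=-144≡12 → M

UAEQTGM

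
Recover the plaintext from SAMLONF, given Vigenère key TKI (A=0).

Repeat the key across the ciphertext: TKITKIT
S(18)−T(19): -1≡25 → Z
A(0)−K(10): -10≡16 → Q
M(12)−I(8): 4 → E
L(11)−T(19): -8≡18 → S
O(14)−K(10): 4 → E
N(13)−I(8): 5 → F
F(5)−T(19): -14≡12 → M

ZQESEFM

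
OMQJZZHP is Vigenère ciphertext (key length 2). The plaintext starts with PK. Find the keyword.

ZC

Subtract each crib letter from the matching ciphertext letter (mod 26):
O(14)−P(15)=-1≡25 → Z
M(12)−K(10)=2 → C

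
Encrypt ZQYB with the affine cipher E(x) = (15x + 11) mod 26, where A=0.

WRHA

Z(25): 15·25+11=386≡22 → W
Q(16): 15·16+11=251≡17 → R
Y(24): 15·24+11=371≡7 → H
B(1): 15·1+11=26≡0 → A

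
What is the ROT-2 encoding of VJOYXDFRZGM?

V(21): 21+2=23 → X
J(9): 9+2=11 → L
O(14): 14+2=16 → Q
Y(24): 24+2=26≡0 → A
X(23): 23+2=25 → Z
D(3): 3+2=5 → F
F(5): 5+2=7 → H
R(17): 17+2=19 → T
Z(25): 25+2=27≡1 → B
G(6): 6+2=8 → I
M(12): 12+2=14 → O

XLQAZFHTBIO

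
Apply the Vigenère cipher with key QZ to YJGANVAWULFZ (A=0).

OIWZDUQVKKVY

Repeat the key across the message: QZQZQZQZQZQZ
Y(24)+Q(16): 40≡14 → O
J(9)+Z(25): 34≡8 → I
G(6)+Q(16): 22 → W
A(0)+Z(25): 25 → Z
N(13)+Q(16): 29≡3 → D
V(21)+Z(25): 46≡20 → U
A(0)+Q(16): 16 → Q
W(22)+Z(25): 47≡21 → V
U(20)+Q(16): 36≡10 → K
L(11)+Z(25): 36≡10 → K
F(5)+Q(16): 21 → V
Z(25)+Z(25): 50≡24 → Y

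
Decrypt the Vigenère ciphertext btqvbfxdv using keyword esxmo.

xbtjnbfgj

Repeat the key across the ciphertext: esxmoesxm
b(1)−e(4): -3≡23 → x
t(19)−s(18): 1 → b
q(16)−x(23): -7≡19 → t
v(21)−m(12): 9 → j
b(1)−o(14): -13≡13 → n
f(5)−e(4): 1 → b
x(23)−s(18): 5 → f
d(3)−x(23): -20≡6 → g
v(21)−m(12): 9 → j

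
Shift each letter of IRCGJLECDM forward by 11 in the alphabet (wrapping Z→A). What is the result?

TCNRUWPNOX

I(8): 8+11=19 → T
R(17): 17+11=28≡2 → C
C(2): 2+11=13 → N
G(6): 6+11=17 → R
J(9): 9+11=20 → U
L(11): 11+11=22 → W
E(4): 4+11=15 → P
C(2): 2+11=13 → N
D(3): 3+11=14 → O
M(12): 12+11=23 → X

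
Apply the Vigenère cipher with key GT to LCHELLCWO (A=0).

RVNXREIPU

Repeat the key across the message: GTGTGTGTG
L(11)+G(6): 17 → R
C(2)+T(19): 21 → V
H(7)+G(6): 13 → N
E(4)+T(19): 23 → X
L(11)+G(6): 17 → R
L(11)+T(19): 30≡4 → E
C(2)+G(6): 8 → I
W(22)+T(19): 41≡15 → P
O(14)+G(6): 20 → U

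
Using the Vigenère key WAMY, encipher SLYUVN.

Repeat the key across the message: WAMYWA
S(18)+W(22): 40≡14 → O
L(11)+A(0): 11 → L
Y(24)+M(12): 36≡10 → K
U(20)+Y(24): 44≡18 → S
V(21)+W(22): 43≡17 → R
N(13)+A(0): 13 → N

OLKSRN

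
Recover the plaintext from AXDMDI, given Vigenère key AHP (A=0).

AQOMWT

Repeat the key across the ciphertext: AHPAHP
A(0)−A(0): 0 → A
X(23)−H(7): 16 → Q
D(3)−P(15): -12≡14 → O
M(12)−A(0): 12 → M
D(3)−H(7): -4≡22 → W
I(8)−P(15): -7≡19 → T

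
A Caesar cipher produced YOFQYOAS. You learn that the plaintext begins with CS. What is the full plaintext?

CSJUCSEW

From the crib: Y(24)−C(2)=22, so the shift is 22.
Subtract 22 from each ciphertext letter:
Y(24): 24−22=2 → C
O(14): 14−22=-8≡18 → S
F(5): 5−22=-17≡9 → J
Q(16): 16−22=-6≡20 → U
Y(24): 24−22=2 → C
O(14): 14−22=-8≡18 → S
A(0): 0−22=-22≡4 → E
S(18): 18−22=-4≡22 → W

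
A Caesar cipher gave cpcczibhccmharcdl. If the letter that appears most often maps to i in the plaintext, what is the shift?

The most frequent ciphertext letter is c (appears 6 times).
c is position 2; i is position 8.
Shift = -6≡20.

20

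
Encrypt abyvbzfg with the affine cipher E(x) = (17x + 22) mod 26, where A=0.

wnopnfdu

a(0): 17·0+22=22 → w
b(1): 17·1+22=39≡13 → n
y(24): 17·24+22=430≡14 → o
v(21): 17·21+22=379≡15 → p
b(1): 17·1+22=39≡13 → n
z(25): 17·25+22=447≡5 → f
f(5): 17·5+22=107≡3 → d
g(6): 17·6+22=124≡20 → u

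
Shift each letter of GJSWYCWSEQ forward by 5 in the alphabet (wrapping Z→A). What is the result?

LOXBDHBXJV

G(6): 6+5=11 → L
J(9): 9+5=14 → O
S(18): 18+5=23 → X
W(22): 22+5=27≡1 → B
Y(24): 24+5=29≡3 → D
C(2): 2+5=7 → H
W(22): 22+5=27≡1 → B
S(18): 18+5=23 → X
E(4): 4+5=9 → J
Q(16): 16+5=21 → V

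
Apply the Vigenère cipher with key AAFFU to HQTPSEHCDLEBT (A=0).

Repeat the key across the message: AAFFUAAFFUAAF
H(7)+A(0): 7 → H
Q(16)+A(0): 16 → Q
T(19)+F(5): 24 → Y
P(15)+F(5): 20 → U
S(18)+U(20): 38≡12 → M
E(4)+A(0): 4 → E
H(7)+A(0): 7 → H
C(2)+F(5): 7 → H
D(3)+F(5): 8 → I
L(11)+U(20): 31≡5 → F
E(4)+A(0): 4 → E
B(1)+A(0): 1 → B
T(19)+F(5): 24 → Y

HQYUMEHHIFEBY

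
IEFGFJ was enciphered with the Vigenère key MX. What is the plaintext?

Repeat the key across the ciphertext: MXMXMX
I(8)−M(12): -4≡22 → W
E(4)−X(23): -19≡7 → H
F(5)−M(12): -7≡19 → T
G(6)−X(23): -17≡9 → J
F(5)−M(12): -7≡19 → T
J(9)−X(23): -14≡12 → M

WHTJTM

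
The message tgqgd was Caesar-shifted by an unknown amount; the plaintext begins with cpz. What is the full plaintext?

cpzpm

From the crib: t(19)−c(2)=17, so the shift is 17.
Subtract 17 from each ciphertext letter:
t(19): 19−17=2 → c
g(6): 6−17=-11≡15 → p
q(16): 16−17=-1≡25 → z
g(6): 6−17=-11≡15 → p
d(3): 3−17=-14≡12 → m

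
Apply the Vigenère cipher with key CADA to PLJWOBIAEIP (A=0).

RLMWQBLAGIS

Repeat the key across the message: CADACADACAD
P(15)+C(2): 17 → R
L(11)+A(0): 11 → L
J(9)+D(3): 12 → M
W(22)+A(0): 22 → W
O(14)+C(2): 16 → Q
B(1)+A(0): 1 → B
I(8)+D(3): 11 → L
A(0)+A(0): 0 → A
E(4)+C(2): 6 → G
I(8)+A(0): 8 → I
P(15)+D(3): 18 → S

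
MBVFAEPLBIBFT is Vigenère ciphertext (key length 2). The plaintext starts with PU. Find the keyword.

XH

Subtract each crib letter from the matching ciphertext letter (mod 26):
M(12)−P(15)=-3≡23 → X
B(1)−U(20)=-19≡7 → H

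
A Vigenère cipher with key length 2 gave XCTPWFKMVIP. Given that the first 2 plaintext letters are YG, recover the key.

Subtract each crib letter from the matching ciphertext letter (mod 26):
X(23)−Y(24)=-1≡25 → Z
C(2)−G(6)=-4≡22 → W

ZW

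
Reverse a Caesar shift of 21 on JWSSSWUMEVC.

J(9): 9−21=-12≡14 → O
W(22): 22−21=1 → B
S(18): 18−21=-3≡23 → X
S(18): 18−21=-3≡23 → X
S(18): 18−21=-3≡23 → X
W(22): 22−21=1 → B
U(20): 20−21=-1≡25 → Z
M(12): 12−21=-9≡17 → R
E(4): 4−21=-17≡9 → J
V(21): 21−21=0 → A
C(2): 2−21=-19≡7 → H

OBXXXBZRJAH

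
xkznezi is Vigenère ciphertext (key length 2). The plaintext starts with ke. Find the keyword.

Subtract each crib letter from the matching ciphertext letter (mod 26):
x(23)−k(10)=13 → n
k(10)−e(4)=6 → g

ng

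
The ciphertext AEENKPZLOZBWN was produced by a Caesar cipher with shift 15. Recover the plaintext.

LPPYVAKWZKMHY

A(0): 0−15=-15≡11 → L
E(4): 4−15=-11≡15 → P
E(4): 4−15=-11≡15 → P
N(13): 13−15=-2≡24 → Y
K(10): 10−15=-5≡21 → V
P(15): 15−15=0 → A
Z(25): 25−15=10 → K
L(11): 11−15=-4≡22 → W
O(14): 14−15=-1≡25 → Z
Z(25): 25−15=10 → K
B(1): 1−15=-14≡12 → M
W(22): 22−15=7 → H
N(13): 13−15=-2≡24 → Y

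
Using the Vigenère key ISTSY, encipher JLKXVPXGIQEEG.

RDDPTXPZAOMWZ

Repeat the key across the message: ISTSYISTSYIST
J(9)+I(8): 17 → R
L(11)+S(18): 29≡3 → D
K(10)+T(19): 29≡3 → D
X(23)+S(18): 41≡15 → P
V(21)+Y(24): 45≡19 → T
P(15)+I(8): 23 → X
X(23)+S(18): 41≡15 → P
G(6)+T(19): 25 → Z
I(8)+S(18): 26≡0 → A
Q(16)+Y(24): 40≡14 → O
E(4)+I(8): 12 → M
E(4)+S(18): 22 → W
G(6)+T(19): 25 → Z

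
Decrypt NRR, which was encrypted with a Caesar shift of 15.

YCC

N(13): 13−15=-2≡24 → Y
R(17): 17−15=2 → C
R(17): 17−15=2 → C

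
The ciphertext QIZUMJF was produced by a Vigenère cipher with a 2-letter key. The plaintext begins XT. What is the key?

Subtract each crib letter from the matching ciphertext letter (mod 26):
Q(16)−X(23)=-7≡19 → T
I(8)−T(19)=-11≡15 → P

TP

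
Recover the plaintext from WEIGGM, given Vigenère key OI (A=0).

Repeat the key across the ciphertext: OIOIOI
W(22)−O(14): 8 → I
E(4)−I(8): -4≡22 → W
I(8)−O(14): -6≡20 → U
G(6)−I(8): -2≡24 → Y
G(6)−O(14): -8≡18 → S
M(12)−I(8): 4 → E

IWUYSE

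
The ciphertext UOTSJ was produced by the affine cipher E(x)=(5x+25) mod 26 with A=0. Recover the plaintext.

ZDEJC

The inverse of 5 mod 26 is 21, since 5·21=105≡1. Apply D(y)=21·(y−25) mod 26:
U(20): 21·(20−25)=-105≡25 → Z
O(14): 21·(14−25)=-231≡3 → D
T(19): 21·(19−25)=-126≡4 → E
S(18): 21·(18−25)=-147≡9 → J
J(9): 21·(9−25)=-336≡2 → C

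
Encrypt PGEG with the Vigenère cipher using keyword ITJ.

XZNO

Repeat the key across the message: ITJI
P(15)+I(8): 23 → X
G(6)+T(19): 25 → Z
E(4)+J(9): 13 → N
G(6)+I(8): 14 → O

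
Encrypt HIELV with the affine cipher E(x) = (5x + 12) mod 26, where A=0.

H(7): 5·7+12=47≡21 → V
I(8): 5·8+12=52≡0 → A
E(4): 5·4+12=32≡6 → G
L(11): 5·11+12=67≡15 → P
V(21): 5·21+12=117≡13 → N

VAGPN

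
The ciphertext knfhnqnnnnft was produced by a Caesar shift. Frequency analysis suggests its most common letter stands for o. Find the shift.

25

The most frequent ciphertext letter is n (appears 6 times).
n is position 13; o is position 14.
Shift = -1≡25.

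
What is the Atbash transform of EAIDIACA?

E(4) → V(21)
A(0) → Z(25)
I(8) → R(17)
D(3) → W(22)
I(8) → R(17)
A(0) → Z(25)
C(2) → X(23)
A(0) → Z(25)

VZRWRZXZ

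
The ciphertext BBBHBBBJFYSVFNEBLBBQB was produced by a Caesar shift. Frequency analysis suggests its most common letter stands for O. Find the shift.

13

The most frequent ciphertext letter is B (appears 10 times).
B is position 1; O is position 14.
Shift = -13≡13.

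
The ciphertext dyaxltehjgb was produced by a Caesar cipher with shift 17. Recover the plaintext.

mhjgucnqspk

d(3): 3−17=-14≡12 → m
y(24): 24−17=7 → h
a(0): 0−17=-17≡9 → j
x(23): 23−17=6 → g
l(11): 11−17=-6≡20 → u
t(19): 19−17=2 → c
e(4): 4−17=-13≡13 → n
h(7): 7−17=-10≡16 → q
j(9): 9−17=-8≡18 → s
g(6): 6−17=-11≡15 → p
b(1): 1−17=-16≡10 → k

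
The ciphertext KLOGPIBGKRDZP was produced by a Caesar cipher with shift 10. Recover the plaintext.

ABEWFYRWAHTPF

K(10): 10−10=0 → A
L(11): 11−10=1 → B
O(14): 14−10=4 → E
G(6): 6−10=-4≡22 → W
P(15): 15−10=5 → F
I(8): 8−10=-2≡24 → Y
B(1): 1−10=-9≡17 → R
G(6): 6−10=-4≡22 → W
K(10): 10−10=0 → A
R(17): 17−10=7 → H
D(3): 3−10=-7≡19 → T
Z(25): 25−10=15 → P
P(15): 15−10=5 → F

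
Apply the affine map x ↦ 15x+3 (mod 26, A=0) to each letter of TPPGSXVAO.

T(19): 15·19+3=288≡2 → C
P(15): 15·15+3=228≡20 → U
P(15): 15·15+3=228≡20 → U
G(6): 15·6+3=93≡15 → P
S(18): 15·18+3=273≡13 → N
X(23): 15·23+3=348≡10 → K
V(21): 15·21+3=318≡6 → G
A(0): 15·0+3=3 → D
O(14): 15·14+3=213≡5 → F

CUUPNKGDF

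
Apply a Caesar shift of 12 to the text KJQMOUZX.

K(10): 10+12=22 → W
J(9): 9+12=21 → V
Q(16): 16+12=28≡2 → C
M(12): 12+12=24 → Y
O(14): 14+12=26≡0 → A
U(20): 20+12=32≡6 → G
Z(25): 25+12=37≡11 → L
X(23): 23+12=35≡9 → J

WVCYAGLJ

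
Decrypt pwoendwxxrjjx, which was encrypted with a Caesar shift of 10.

fmeudtmnnhzzn

p(15): 15−10=5 → f
w(22): 22−10=12 → m
o(14): 14−10=4 → e
e(4): 4−10=-6≡20 → u
n(13): 13−10=3 → d
d(3): 3−10=-7≡19 → t
w(22): 22−10=12 → m
x(23): 23−10=13 → n
x(23): 23−10=13 → n
r(17): 17−10=7 → h
j(9): 9−10=-1≡25 → z
j(9): 9−10=-1≡25 → z
x(23): 23−10=13 → n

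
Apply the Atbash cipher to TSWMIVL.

T(19) → G(6)
S(18) → H(7)
W(22) → D(3)
M(12) → N(13)
I(8) → R(17)
V(21) → E(4)
L(11) → O(14)

GHDNREO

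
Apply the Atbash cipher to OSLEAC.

LHOVZX

O(14) → L(11)
S(18) → H(7)
L(11) → O(14)
E(4) → V(21)
A(0) → Z(25)
C(2) → X(23)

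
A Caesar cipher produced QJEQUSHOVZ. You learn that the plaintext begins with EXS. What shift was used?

From the crib: Q(16)−E(4)=12, so the shift is 12.

12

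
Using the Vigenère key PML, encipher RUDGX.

GGOVJ

Repeat the key across the message: PMLPM
R(17)+P(15): 32≡6 → G
U(20)+M(12): 32≡6 → G
D(3)+L(11): 14 → O
G(6)+P(15): 21 → V
X(23)+M(12): 35≡9 → J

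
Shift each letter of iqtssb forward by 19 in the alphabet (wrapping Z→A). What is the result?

bjmllu

i(8): 8+19=27≡1 → b
q(16): 16+19=35≡9 → j
t(19): 19+19=38≡12 → m
s(18): 18+19=37≡11 → l
s(18): 18+19=37≡11 → l
b(1): 1+19=20 → u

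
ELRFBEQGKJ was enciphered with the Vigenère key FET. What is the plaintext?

Repeat the key across the ciphertext: FETFETFETF
E(4)−F(5): -1≡25 → Z
L(11)−E(4): 7 → H
R(17)−T(19): -2≡24 → Y
F(5)−F(5): 0 → A
B(1)−E(4): -3≡23 → X
E(4)−T(19): -15≡11 → L
Q(16)−F(5): 11 → L
G(6)−E(4): 2 → C
K(10)−T(19): -9≡17 → R
J(9)−F(5): 4 → E

ZHYAXLLCRE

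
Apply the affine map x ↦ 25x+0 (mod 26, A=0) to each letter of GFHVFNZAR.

G(6): 25·6+0=150≡20 → U
F(5): 25·5+0=125≡21 → V
H(7): 25·7+0=175≡19 → T
V(21): 25·21+0=525≡5 → F
F(5): 25·5+0=125≡21 → V
N(13): 25·13+0=325≡13 → N
Z(25): 25·25+0=625≡1 → B
A(0): 25·0+0=0 → A
R(17): 25·17+0=425≡9 → J

UVTFVNBAJ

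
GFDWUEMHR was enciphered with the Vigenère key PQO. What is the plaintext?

RPPHEQXRD

Repeat the key across the ciphertext: PQOPQOPQO
G(6)−P(15): -9≡17 → R
F(5)−Q(16): -11≡15 → P
D(3)−O(14): -11≡15 → P
W(22)−P(15): 7 → H
U(20)−Q(16): 4 → E
E(4)−O(14): -10≡16 → Q
M(12)−P(15): -3≡23 → X
H(7)−Q(16): -9≡17 → R
R(17)−O(14): 3 → D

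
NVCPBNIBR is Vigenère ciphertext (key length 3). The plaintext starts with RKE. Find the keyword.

Subtract each crib letter from the matching ciphertext letter (mod 26):
N(13)−R(17)=-4≡22 → W
V(21)−K(10)=11 → L
C(2)−E(4)=-2≡24 → Y

WLY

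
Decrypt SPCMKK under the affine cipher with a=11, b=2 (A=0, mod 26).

The inverse of 11 mod 26 is 19, since 11·19=209≡1. Apply D(y)=19·(y−2) mod 26:
S(18): 19·(18−2)=304≡18 → S
P(15): 19·(15−2)=247≡13 → N
C(2): 19·(2−2)=0 → A
M(12): 19·(12−2)=190≡8 → I
K(10): 19·(10−2)=152≡22 → W
K(10): 19·(10−2)=152≡22 → W

SNAIWW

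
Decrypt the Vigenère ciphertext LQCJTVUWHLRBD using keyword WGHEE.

PKVFPZOPDHVVW

Repeat the key across the ciphertext: WGHEEWGHEEWGH
L(11)−W(22): -11≡15 → P
Q(16)−G(6): 10 → K
C(2)−H(7): -5≡21 → V
J(9)−E(4): 5 → F
T(19)−E(4): 15 → P
V(21)−W(22): -1≡25 → Z
U(20)−G(6): 14 → O
W(22)−H(7): 15 → P
H(7)−E(4): 3 → D
L(11)−E(4): 7 → H
R(17)−W(22): -5≡21 → V
B(1)−G(6): -5≡21 → V
D(3)−H(7): -4≡22 → W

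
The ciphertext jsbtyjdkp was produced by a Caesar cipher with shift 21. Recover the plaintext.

oxgydoipu

j(9): 9−21=-12≡14 → o
s(18): 18−21=-3≡23 → x
b(1): 1−21=-20≡6 → g
t(19): 19−21=-2≡24 → y
y(24): 24−21=3 → d
j(9): 9−21=-12≡14 → o
d(3): 3−21=-18≡8 → i
k(10): 10−21=-11≡15 → p
p(15): 15−21=-6≡20 → u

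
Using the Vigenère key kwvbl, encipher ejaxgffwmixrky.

Repeat the key across the message: kwvblkwvblkwvb
e(4)+k(10): 14 → o
j(9)+w(22): 31≡5 → f
a(0)+v(21): 21 → v
x(23)+b(1): 24 → y
g(6)+l(11): 17 → r
f(5)+k(10): 15 → p
f(5)+w(22): 27≡1 → b
w(22)+v(21): 43≡17 → r
m(12)+b(1): 13 → n
i(8)+l(11): 19 → t
x(23)+k(10): 33≡7 → h
r(17)+w(22): 39≡13 → n
k(10)+v(21): 31≡5 → f
y(24)+b(1): 25 → z

ofvyrpbrnthnfz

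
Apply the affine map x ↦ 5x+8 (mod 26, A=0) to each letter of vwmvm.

v(21): 5·21+8=113≡9 → j
w(22): 5·22+8=118≡14 → o
m(12): 5·12+8=68≡16 → q
v(21): 5·21+8=113≡9 → j
m(12): 5·12+8=68≡16 → q

joqjq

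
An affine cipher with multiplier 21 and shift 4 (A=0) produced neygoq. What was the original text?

The inverse of 21 mod 26 is 5, since 21·5=105≡1. Apply D(y)=5·(y−4) mod 26:
n(13): 5·(13−4)=45≡19 → t
e(4): 5·(4−4)=0 → a
y(24): 5·(24−4)=100≡22 → w
g(6): 5·(6−4)=10 → k
o(14): 5·(14−4)=50≡24 → y
q(16): 5·(16−4)=60≡8 → i

tawkyi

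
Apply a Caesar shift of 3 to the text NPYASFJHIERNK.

QSBDVIMKLHUQN

N(13): 13+3=16 → Q
P(15): 15+3=18 → S
Y(24): 24+3=27≡1 → B
A(0): 0+3=3 → D
S(18): 18+3=21 → V
F(5): 5+3=8 → I
J(9): 9+3=12 → M
H(7): 7+3=10 → K
I(8): 8+3=11 → L
E(4): 4+3=7 → H
R(17): 17+3=20 → U
N(13): 13+3=16 → Q
K(10): 10+3=13 → N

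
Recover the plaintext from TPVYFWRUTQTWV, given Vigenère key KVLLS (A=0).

Repeat the key across the ciphertext: KVLLSKVLLSKVL
T(19)−K(10): 9 → J
P(15)−V(21): -6≡20 → U
V(21)−L(11): 10 → K
Y(24)−L(11): 13 → N
F(5)−S(18): -13≡13 → N
W(22)−K(10): 12 → M
R(17)−V(21): -4≡22 → W
U(20)−L(11): 9 → J
T(19)−L(11): 8 → I
Q(16)−S(18): -2≡24 → Y
T(19)−K(10): 9 → J
W(22)−V(21): 1 → B
V(21)−L(11): 10 → K

JUKNNMWJIYJBK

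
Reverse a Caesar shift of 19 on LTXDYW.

L(11): 11−19=-8≡18 → S
T(19): 19−19=0 → A
X(23): 23−19=4 → E
D(3): 3−19=-16≡10 → K
Y(24): 24−19=5 → F
W(22): 22−19=3 → D

SAEKFD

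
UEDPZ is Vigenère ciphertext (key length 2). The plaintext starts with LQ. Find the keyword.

JO

Subtract each crib letter from the matching ciphertext letter (mod 26):
U(20)−L(11)=9 → J
E(4)−Q(16)=-12≡14 → O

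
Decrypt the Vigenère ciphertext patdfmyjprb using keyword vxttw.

Repeat the key across the ciphertext: vxttwvxttwv
p(15)−v(21): -6≡20 → u
a(0)−x(23): -23≡3 → d
t(19)−t(19): 0 → a
d(3)−t(19): -16≡10 → k
f(5)−w(22): -17≡9 → j
m(12)−v(21): -9≡17 → r
y(24)−x(23): 1 → b
j(9)−t(19): -10≡16 → q
p(15)−t(19): -4≡22 → w
r(17)−w(22): -5≡21 → v
b(1)−v(21): -20≡6 → g

udakjrbqwvg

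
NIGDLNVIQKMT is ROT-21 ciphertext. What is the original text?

N(13): 13−21=-8≡18 → S
I(8): 8−21=-13≡13 → N
G(6): 6−21=-15≡11 → L
D(3): 3−21=-18≡8 → I
L(11): 11−21=-10≡16 → Q
N(13): 13−21=-8≡18 → S
V(21): 21−21=0 → A
I(8): 8−21=-13≡13 → N
Q(16): 16−21=-5≡21 → V
K(10): 10−21=-11≡15 → P
M(12): 12−21=-9≡17 → R
T(19): 19−21=-2≡24 → Y

SNLIQSANVPRY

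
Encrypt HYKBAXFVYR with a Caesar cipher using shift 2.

JAMDCZHXAT

H(7): 7+2=9 → J
Y(24): 24+2=26≡0 → A
K(10): 10+2=12 → M
B(1): 1+2=3 → D
A(0): 0+2=2 → C
X(23): 23+2=25 → Z
F(5): 5+2=7 → H
V(21): 21+2=23 → X
Y(24): 24+2=26≡0 → A
R(17): 17+2=19 → T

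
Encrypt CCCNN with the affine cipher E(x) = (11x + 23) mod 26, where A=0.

C(2): 11·2+23=45≡19 → T
C(2): 11·2+23=45≡19 → T
C(2): 11·2+23=45≡19 → T
N(13): 11·13+23=166≡10 → K
N(13): 11·13+23=166≡10 → K

TTTKK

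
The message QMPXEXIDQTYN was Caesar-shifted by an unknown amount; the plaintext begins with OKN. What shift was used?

From the crib: Q(16)−O(14)=2, so the shift is 2.

2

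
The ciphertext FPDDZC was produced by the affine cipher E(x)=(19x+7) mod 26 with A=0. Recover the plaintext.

The inverse of 19 mod 26 is 11, since 19·11=209≡1. Apply D(y)=11·(y−7) mod 26:
F(5): 11·(5−7)=-22≡4 → E
P(15): 11·(15−7)=88≡10 → K
D(3): 11·(3−7)=-44≡8 → I
D(3): 11·(3−7)=-44≡8 → I
Z(25): 11·(25−7)=198≡16 → Q
C(2): 11·(2−7)=-55≡23 → X

EKIIQX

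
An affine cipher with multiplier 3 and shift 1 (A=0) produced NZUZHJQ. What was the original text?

EIPICUF

The inverse of 3 mod 26 is 9, since 3·9=27≡1. Apply D(y)=9·(y−1) mod 26:
N(13): 9·(13−1)=108≡4 → E
Z(25): 9·(25−1)=216≡8 → I
U(20): 9·(20−1)=171≡15 → P
Z(25): 9·(25−1)=216≡8 → I
H(7): 9·(7−1)=54≡2 → C
J(9): 9·(9−1)=72≡20 → U
Q(16): 9·(16−1)=135≡5 → F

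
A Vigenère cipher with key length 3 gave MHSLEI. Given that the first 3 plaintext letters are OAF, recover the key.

YHN

Subtract each crib letter from the matching ciphertext letter (mod 26):
M(12)−O(14)=-2≡24 → Y
H(7)−A(0)=7 → H
S(18)−F(5)=13 → N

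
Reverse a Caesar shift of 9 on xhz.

x(23): 23−9=14 → o
h(7): 7−9=-2≡24 → y
z(25): 25−9=16 → q

oyq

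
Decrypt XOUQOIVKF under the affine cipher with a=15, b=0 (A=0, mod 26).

The inverse of 15 mod 26 is 7, since 15·7=105≡1. Apply D(y)=7·(y−0) mod 26:
X(23): 7·(23−0)=161≡5 → F
O(14): 7·(14−0)=98≡20 → U
U(20): 7·(20−0)=140≡10 → K
Q(16): 7·(16−0)=112≡8 → I
O(14): 7·(14−0)=98≡20 → U
I(8): 7·(8−0)=56≡4 → E
V(21): 7·(21−0)=147≡17 → R
K(10): 7·(10−0)=70≡18 → S
F(5): 7·(5−0)=35≡9 → J

FUKIUERSJ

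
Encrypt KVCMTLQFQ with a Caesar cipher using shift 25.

K(10): 10+25=35≡9 → J
V(21): 21+25=46≡20 → U
C(2): 2+25=27≡1 → B
M(12): 12+25=37≡11 → L
T(19): 19+25=44≡18 → S
L(11): 11+25=36≡10 → K
Q(16): 16+25=41≡15 → P
F(5): 5+25=30≡4 → E
Q(16): 16+25=41≡15 → P

JUBLSKPEP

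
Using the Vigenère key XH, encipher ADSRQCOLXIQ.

Repeat the key across the message: XHXHXHXHXHX
A(0)+X(23): 23 → X
D(3)+H(7): 10 → K
S(18)+X(23): 41≡15 → P
R(17)+H(7): 24 → Y
Q(16)+X(23): 39≡13 → N
C(2)+H(7): 9 → J
O(14)+X(23): 37≡11 → L
L(11)+H(7): 18 → S
X(23)+X(23): 46≡20 → U
I(8)+H(7): 15 → P
Q(16)+X(23): 39≡13 → N

XKPYNJLSUPN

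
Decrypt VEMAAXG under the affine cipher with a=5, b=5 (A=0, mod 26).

YFRZZOV

The inverse of 5 mod 26 is 21, since 5·21=105≡1. Apply D(y)=21·(y−5) mod 26:
V(21): 21·(21−5)=336≡24 → Y
E(4): 21·(4−5)=-21≡5 → F
M(12): 21·(12−5)=147≡17 → R
A(0): 21·(0−5)=-105≡25 → Z
A(0): 21·(0−5)=-105≡25 → Z
X(23): 21·(23−5)=378≡14 → O
G(6): 21·(6−5)=21 → V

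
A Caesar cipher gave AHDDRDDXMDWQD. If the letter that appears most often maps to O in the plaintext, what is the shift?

15

The most frequent ciphertext letter is D (appears 6 times).
D is position 3; O is position 14.
Shift = -11≡15.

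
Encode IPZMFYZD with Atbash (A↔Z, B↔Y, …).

I(8) → R(17)
P(15) → K(10)
Z(25) → A(0)
M(12) → N(13)
F(5) → U(20)
Y(24) → B(1)
Z(25) → A(0)
D(3) → W(22)

RKANUBAW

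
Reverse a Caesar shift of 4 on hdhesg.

h(7): 7−4=3 → d
d(3): 3−4=-1≡25 → z
h(7): 7−4=3 → d
e(4): 4−4=0 → a
s(18): 18−4=14 → o
g(6): 6−4=2 → c

dzdaoc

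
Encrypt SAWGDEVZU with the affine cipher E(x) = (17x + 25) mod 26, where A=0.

S(18): 17·18+25=331≡19 → T
A(0): 17·0+25=25 → Z
W(22): 17·22+25=399≡9 → J
G(6): 17·6+25=127≡23 → X
D(3): 17·3+25=76≡24 → Y
E(4): 17·4+25=93≡15 → P
V(21): 17·21+25=382≡18 → S
Z(25): 17·25+25=450≡8 → I
U(20): 17·20+25=365≡1 → B

TZJXYPSIB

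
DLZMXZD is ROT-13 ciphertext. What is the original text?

D(3): 3−13=-10≡16 → Q
L(11): 11−13=-2≡24 → Y
Z(25): 25−13=12 → M
M(12): 12−13=-1≡25 → Z
X(23): 23−13=10 → K
Z(25): 25−13=12 → M
D(3): 3−13=-10≡16 → Q

QYMZKMQ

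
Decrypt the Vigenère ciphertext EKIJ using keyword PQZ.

PUJU

Repeat the key across the ciphertext: PQZP
E(4)−P(15): -11≡15 → P
K(10)−Q(16): -6≡20 → U
I(8)−Z(25): -17≡9 → J
J(9)−P(15): -6≡20 → U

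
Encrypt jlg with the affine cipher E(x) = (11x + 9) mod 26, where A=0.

eax

j(9): 11·9+9=108≡4 → e
l(11): 11·11+9=130≡0 → a
g(6): 11·6+9=75≡23 → x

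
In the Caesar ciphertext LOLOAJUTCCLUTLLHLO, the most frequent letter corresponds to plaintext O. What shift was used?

The most frequent ciphertext letter is L (appears 6 times).
L is position 11; O is position 14.
Shift = -3≡23.

23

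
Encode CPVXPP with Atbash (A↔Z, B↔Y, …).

C(2) → X(23)
P(15) → K(10)
V(21) → E(4)
X(23) → C(2)
P(15) → K(10)
P(15) → K(10)

XKECKK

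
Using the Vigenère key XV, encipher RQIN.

OLFI

Repeat the key across the message: XVXV
R(17)+X(23): 40≡14 → O
Q(16)+V(21): 37≡11 → L
I(8)+X(23): 31≡5 → F
N(13)+V(21): 34≡8 → I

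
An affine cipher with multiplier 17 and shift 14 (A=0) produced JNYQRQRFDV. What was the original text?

The inverse of 17 mod 26 is 23, since 17·23=391≡1. Apply D(y)=23·(y−14) mod 26:
J(9): 23·(9−14)=-115≡15 → P
N(13): 23·(13−14)=-23≡3 → D
Y(24): 23·(24−14)=230≡22 → W
Q(16): 23·(16−14)=46≡20 → U
R(17): 23·(17−14)=69≡17 → R
Q(16): 23·(16−14)=46≡20 → U
R(17): 23·(17−14)=69≡17 → R
F(5): 23·(5−14)=-207≡1 → B
D(3): 23·(3−14)=-253≡7 → H
V(21): 23·(21−14)=161≡5 → F

PDWURURBHF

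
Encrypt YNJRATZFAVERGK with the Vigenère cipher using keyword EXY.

CKHVXRDCYZBPKH

Repeat the key across the message: EXYEXYEXYEXYEX
Y(24)+E(4): 28≡2 → C
N(13)+X(23): 36≡10 → K
J(9)+Y(24): 33≡7 → H
R(17)+E(4): 21 → V
A(0)+X(23): 23 → X
T(19)+Y(24): 43≡17 → R
Z(25)+E(4): 29≡3 → D
F(5)+X(23): 28≡2 → C
A(0)+Y(24): 24 → Y
V(21)+E(4): 25 → Z
E(4)+X(23): 27≡1 → B
R(17)+Y(24): 41≡15 → P
G(6)+E(4): 10 → K
K(10)+X(23): 33≡7 → H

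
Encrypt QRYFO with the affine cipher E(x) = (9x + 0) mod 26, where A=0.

Q(16): 9·16+0=144≡14 → O
R(17): 9·17+0=153≡23 → X
Y(24): 9·24+0=216≡8 → I
F(5): 9·5+0=45≡19 → T
O(14): 9·14+0=126≡22 → W

OXITW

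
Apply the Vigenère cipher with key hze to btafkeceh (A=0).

isemjijdl

Repeat the key across the message: hzehzehze
b(1)+h(7): 8 → i
t(19)+z(25): 44≡18 → s
a(0)+e(4): 4 → e
f(5)+h(7): 12 → m
k(10)+z(25): 35≡9 → j
e(4)+e(4): 8 → i
c(2)+h(7): 9 → j
e(4)+z(25): 29≡3 → d
h(7)+e(4): 11 → l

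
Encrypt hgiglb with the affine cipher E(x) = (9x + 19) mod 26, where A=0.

h(7): 9·7+19=82≡4 → e
g(6): 9·6+19=73≡21 → v
i(8): 9·8+19=91≡13 → n
g(6): 9·6+19=73≡21 → v
l(11): 9·11+19=118≡14 → o
b(1): 9·1+19=28≡2 → c

evnvoc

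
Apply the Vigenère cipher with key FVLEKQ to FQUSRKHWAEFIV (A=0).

Repeat the key across the message: FVLEKQFVLEKQF
F(5)+F(5): 10 → K
Q(16)+V(21): 37≡11 → L
U(20)+L(11): 31≡5 → F
S(18)+E(4): 22 → W
R(17)+K(10): 27≡1 → B
K(10)+Q(16): 26≡0 → A
H(7)+F(5): 12 → M
W(22)+V(21): 43≡17 → R
A(0)+L(11): 11 → L
E(4)+E(4): 8 → I
F(5)+K(10): 15 → P
I(8)+Q(16): 24 → Y
V(21)+F(5): 26≡0 → A

KLFWBAMRLIPYA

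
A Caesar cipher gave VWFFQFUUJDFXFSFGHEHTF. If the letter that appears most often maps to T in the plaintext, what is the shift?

12

The most frequent ciphertext letter is F (appears 7 times).
F is position 5; T is position 19.
Shift = -14≡12.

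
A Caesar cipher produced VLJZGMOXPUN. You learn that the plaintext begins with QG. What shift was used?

5

From the crib: V(21)−Q(16)=5, so the shift is 5.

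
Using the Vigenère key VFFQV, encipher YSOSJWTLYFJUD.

Repeat the key across the message: VFFQVVFFQVVFF
Y(24)+V(21): 45≡19 → T
S(18)+F(5): 23 → X
O(14)+F(5): 19 → T
S(18)+Q(16): 34≡8 → I
J(9)+V(21): 30≡4 → E
W(22)+V(21): 43≡17 → R
T(19)+F(5): 24 → Y
L(11)+F(5): 16 → Q
Y(24)+Q(16): 40≡14 → O
F(5)+V(21): 26≡0 → A
J(9)+V(21): 30≡4 → E
U(20)+F(5): 25 → Z
D(3)+F(5): 8 → I

TXTIERYQOAEZI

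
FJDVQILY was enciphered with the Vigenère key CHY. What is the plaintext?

Repeat the key across the ciphertext: CHYCHYCH
F(5)−C(2): 3 → D
J(9)−H(7): 2 → C
D(3)−Y(24): -21≡5 → F
V(21)−C(2): 19 → T
Q(16)−H(7): 9 → J
I(8)−Y(24): -16≡10 → K
L(11)−C(2): 9 → J
Y(24)−H(7): 17 → R

DCFTJKJR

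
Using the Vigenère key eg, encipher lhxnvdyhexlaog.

Repeat the key across the message: egegegegegegeg
l(11)+e(4): 15 → p
h(7)+g(6): 13 → n
x(23)+e(4): 27≡1 → b
n(13)+g(6): 19 → t
v(21)+e(4): 25 → z
d(3)+g(6): 9 → j
y(24)+e(4): 28≡2 → c
h(7)+g(6): 13 → n
e(4)+e(4): 8 → i
x(23)+g(6): 29≡3 → d
l(11)+e(4): 15 → p
a(0)+g(6): 6 → g
o(14)+e(4): 18 → s
g(6)+g(6): 12 → m

pnbtzjcnidpgsm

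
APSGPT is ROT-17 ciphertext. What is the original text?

A(0): 0−17=-17≡9 → J
P(15): 15−17=-2≡24 → Y
S(18): 18−17=1 → B
G(6): 6−17=-11≡15 → P
P(15): 15−17=-2≡24 → Y
T(19): 19−17=2 → C

JYBPYC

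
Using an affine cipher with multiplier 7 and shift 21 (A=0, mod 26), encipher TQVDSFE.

T(19): 7·19+21=154≡24 → Y
Q(16): 7·16+21=133≡3 → D
V(21): 7·21+21=168≡12 → M
D(3): 7·3+21=42≡16 → Q
S(18): 7·18+21=147≡17 → R
F(5): 7·5+21=56≡4 → E
E(4): 7·4+21=49≡23 → X

YDMQREX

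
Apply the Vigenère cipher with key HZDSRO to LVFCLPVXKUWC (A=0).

SUIUCDCWNMNQ

Repeat the key across the message: HZDSROHZDSRO
L(11)+H(7): 18 → S
V(21)+Z(25): 46≡20 → U
F(5)+D(3): 8 → I
C(2)+S(18): 20 → U
L(11)+R(17): 28≡2 → C
P(15)+O(14): 29≡3 → D
V(21)+H(7): 28≡2 → C
X(23)+Z(25): 48≡22 → W
K(10)+D(3): 13 → N
U(20)+S(18): 38≡12 → M
W(22)+R(17): 39≡13 → N
C(2)+O(14): 16 → Q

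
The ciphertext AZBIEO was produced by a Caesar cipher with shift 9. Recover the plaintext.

RQSZVF

A(0): 0−9=-9≡17 → R
Z(25): 25−9=16 → Q
B(1): 1−9=-8≡18 → S
I(8): 8−9=-1≡25 → Z
E(4): 4−9=-5≡21 → V
O(14): 14−9=5 → F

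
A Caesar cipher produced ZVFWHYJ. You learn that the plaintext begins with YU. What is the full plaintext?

From the crib: Z(25)−Y(24)=1, so the shift is 1.
Subtract 1 from each ciphertext letter:
Z(25): 25−1=24 → Y
V(21): 21−1=20 → U
F(5): 5−1=4 → E
W(22): 22−1=21 → V
H(7): 7−1=6 → G
Y(24): 24−1=23 → X
J(9): 9−1=8 → I

YUEVGXI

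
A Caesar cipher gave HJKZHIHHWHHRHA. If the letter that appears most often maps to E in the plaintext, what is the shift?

3

The most frequent ciphertext letter is H (appears 7 times).
H is position 7; E is position 4.
Shift = 3.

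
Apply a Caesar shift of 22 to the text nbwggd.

jxsccz

n(13): 13+22=35≡9 → j
b(1): 1+22=23 → x
w(22): 22+22=44≡18 → s
g(6): 6+22=28≡2 → c
g(6): 6+22=28≡2 → c
d(3): 3+22=25 → z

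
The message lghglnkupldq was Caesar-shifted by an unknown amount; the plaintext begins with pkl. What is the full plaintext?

From the crib: l(11)−p(15)=-4≡22, so the shift is 22.
Subtract 22 from each ciphertext letter:
l(11): 11−22=-11≡15 → p
g(6): 6−22=-16≡10 → k
h(7): 7−22=-15≡11 → l
g(6): 6−22=-16≡10 → k
l(11): 11−22=-11≡15 → p
n(13): 13−22=-9≡17 → r
k(10): 10−22=-12≡14 → o
u(20): 20−22=-2≡24 → y
p(15): 15−22=-7≡19 → t
l(11): 11−22=-11≡15 → p
d(3): 3−22=-19≡7 → h
q(16): 16−22=-6≡20 → u

pklkproytphu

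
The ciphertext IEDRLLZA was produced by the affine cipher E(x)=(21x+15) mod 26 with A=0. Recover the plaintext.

RXSKGGYD

The inverse of 21 mod 26 is 5, since 21·5=105≡1. Apply D(y)=5·(y−15) mod 26:
I(8): 5·(8−15)=-35≡17 → R
E(4): 5·(4−15)=-55≡23 → X
D(3): 5·(3−15)=-60≡18 → S
R(17): 5·(17−15)=10 → K
L(11): 5·(11−15)=-20≡6 → G
L(11): 5·(11−15)=-20≡6 → G
Z(25): 5·(25−15)=50≡24 → Y
A(0): 5·(0−15)=-75≡3 → D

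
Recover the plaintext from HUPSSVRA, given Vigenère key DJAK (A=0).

ELPIPMRQ

Repeat the key across the ciphertext: DJAKDJAK
H(7)−D(3): 4 → E
U(20)−J(9): 11 → L
P(15)−A(0): 15 → P
S(18)−K(10): 8 → I
S(18)−D(3): 15 → P
V(21)−J(9): 12 → M
R(17)−A(0): 17 → R
A(0)−K(10): -10≡16 → Q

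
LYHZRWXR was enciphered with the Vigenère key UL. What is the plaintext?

Repeat the key across the ciphertext: ULULULUL
L(11)−U(20): -9≡17 → R
Y(24)−L(11): 13 → N
H(7)−U(20): -13≡13 → N
Z(25)−L(11): 14 → O
R(17)−U(20): -3≡23 → X
W(22)−L(11): 11 → L
X(23)−U(20): 3 → D
R(17)−L(11): 6 → G

RNNOXLDG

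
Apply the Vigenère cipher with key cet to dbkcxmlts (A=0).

ffdebfnxl

Repeat the key across the message: cetcetcet
d(3)+c(2): 5 → f
b(1)+e(4): 5 → f
k(10)+t(19): 29≡3 → d
c(2)+c(2): 4 → e
x(23)+e(4): 27≡1 → b
m(12)+t(19): 31≡5 → f
l(11)+c(2): 13 → n
t(19)+e(4): 23 → x
s(18)+t(19): 37≡11 → l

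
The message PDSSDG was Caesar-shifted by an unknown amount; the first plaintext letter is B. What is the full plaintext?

From the crib: P(15)−B(1)=14, so the shift is 14.
Subtract 14 from each ciphertext letter:
P(15): 15−14=1 → B
D(3): 3−14=-11≡15 → P
S(18): 18−14=4 → E
S(18): 18−14=4 → E
D(3): 3−14=-11≡15 → P
G(6): 6−14=-8≡18 → S

BPEEPS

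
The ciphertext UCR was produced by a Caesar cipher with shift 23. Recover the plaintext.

U(20): 20−23=-3≡23 → X
C(2): 2−23=-21≡5 → F
R(17): 17−23=-6≡20 → U

XFU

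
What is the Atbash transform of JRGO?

J(9) → Q(16)
R(17) → I(8)
G(6) → T(19)
O(14) → L(11)

QITL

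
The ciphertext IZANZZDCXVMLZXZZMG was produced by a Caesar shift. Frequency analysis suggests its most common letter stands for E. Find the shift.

The most frequent ciphertext letter is Z (appears 6 times).
Z is position 25; E is position 4.
Shift = 21.

21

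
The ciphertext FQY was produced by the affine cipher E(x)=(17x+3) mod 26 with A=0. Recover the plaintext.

The inverse of 17 mod 26 is 23, since 17·23=391≡1. Apply D(y)=23·(y−3) mod 26:
F(5): 23·(5−3)=46≡20 → U
Q(16): 23·(16−3)=299≡13 → N
Y(24): 23·(24−3)=483≡15 → P

UNP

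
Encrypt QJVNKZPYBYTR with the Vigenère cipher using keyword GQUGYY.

Repeat the key across the message: GQUGYYGQUGYY
Q(16)+G(6): 22 → W
J(9)+Q(16): 25 → Z
V(21)+U(20): 41≡15 → P
N(13)+G(6): 19 → T
K(10)+Y(24): 34≡8 → I
Z(25)+Y(24): 49≡23 → X
P(15)+G(6): 21 → V
Y(24)+Q(16): 40≡14 → O
B(1)+U(20): 21 → V
Y(24)+G(6): 30≡4 → E
T(19)+Y(24): 43≡17 → R
R(17)+Y(24): 41≡15 → P

WZPTIXVOVERP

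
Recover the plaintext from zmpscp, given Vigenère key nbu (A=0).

mlvfbv

Repeat the key across the ciphertext: nbunbu
z(25)−n(13): 12 → m
m(12)−b(1): 11 → l
p(15)−u(20): -5≡21 → v
s(18)−n(13): 5 → f
c(2)−b(1): 1 → b
p(15)−u(20): -5≡21 → v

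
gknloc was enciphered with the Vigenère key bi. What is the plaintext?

fcmdnu

Repeat the key across the ciphertext: bibibi
g(6)−b(1): 5 → f
k(10)−i(8): 2 → c
n(13)−b(1): 12 → m
l(11)−i(8): 3 → d
o(14)−b(1): 13 → n
c(2)−i(8): -6≡20 → u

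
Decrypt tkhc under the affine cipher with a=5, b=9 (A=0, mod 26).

cvkj

The inverse of 5 mod 26 is 21, since 5·21=105≡1. Apply D(y)=21·(y−9) mod 26:
t(19): 21·(19−9)=210≡2 → c
k(10): 21·(10−9)=21 → v
h(7): 21·(7−9)=-42≡10 → k
c(2): 21·(2−9)=-147≡9 → j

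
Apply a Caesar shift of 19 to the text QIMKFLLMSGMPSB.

Q(16): 16+19=35≡9 → J
I(8): 8+19=27≡1 → B
M(12): 12+19=31≡5 → F
K(10): 10+19=29≡3 → D
F(5): 5+19=24 → Y
L(11): 11+19=30≡4 → E
L(11): 11+19=30≡4 → E
M(12): 12+19=31≡5 → F
S(18): 18+19=37≡11 → L
G(6): 6+19=25 → Z
M(12): 12+19=31≡5 → F
P(15): 15+19=34≡8 → I
S(18): 18+19=37≡11 → L
B(1): 1+19=20 → U

JBFDYEEFLZFILU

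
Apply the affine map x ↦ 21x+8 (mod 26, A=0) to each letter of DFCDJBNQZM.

TJYTPDVGNA

D(3): 21·3+8=71≡19 → T
F(5): 21·5+8=113≡9 → J
C(2): 21·2+8=50≡24 → Y
D(3): 21·3+8=71≡19 → T
J(9): 21·9+8=197≡15 → P
B(1): 21·1+8=29≡3 → D
N(13): 21·13+8=281≡21 → V
Q(16): 21·16+8=344≡6 → G
Z(25): 21·25+8=533≡13 → N
M(12): 21·12+8=260≡0 → A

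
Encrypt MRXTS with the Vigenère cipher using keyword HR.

TIEKZ

Repeat the key across the message: HRHRH
M(12)+H(7): 19 → T
R(17)+R(17): 34≡8 → I
X(23)+H(7): 30≡4 → E
T(19)+R(17): 36≡10 → K
S(18)+H(7): 25 → Z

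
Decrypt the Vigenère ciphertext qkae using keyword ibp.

Repeat the key across the ciphertext: ibpi
q(16)−i(8): 8 → i
k(10)−b(1): 9 → j
a(0)−p(15): -15≡11 → l
e(4)−i(8): -4≡22 → w

ijlw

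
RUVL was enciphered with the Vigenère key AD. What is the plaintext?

Repeat the key across the ciphertext: ADAD
R(17)−A(0): 17 → R
U(20)−D(3): 17 → R
V(21)−A(0): 21 → V
L(11)−D(3): 8 → I

RRVI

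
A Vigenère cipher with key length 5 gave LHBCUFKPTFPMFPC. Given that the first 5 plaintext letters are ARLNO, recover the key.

LQQPG

Subtract each crib letter from the matching ciphertext letter (mod 26):
L(11)−A(0)=11 → L
H(7)−R(17)=-10≡16 → Q
B(1)−L(11)=-10≡16 → Q
C(2)−N(13)=-11≡15 → P
U(20)−O(14)=6 → G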